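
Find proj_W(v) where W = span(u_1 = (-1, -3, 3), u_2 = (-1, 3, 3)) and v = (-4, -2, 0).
proj_W(v) = (-2/5, -2, 6/5)

Set up U = [u_1 | ... | u_2] ∈ R^(3×2). The projector onto W = col(U) is P = U (U^T U)^(-1) U^T.
Compute U^T U =
  [19, 1]
  [1, 19],
and U^T v = (10, -2).
Solve U^T U · c = U^T v for the coefficients: c = (8/15, -2/15). The projection is proj_W(v) = U c.
Check: (v - proj_W(v)) · u_1 = 0  (should be 0).
Check: (v - proj_W(v)) · u_2 = 0  (should be 0).
Result: proj_W(v) = (-2/5, -2, 6/5).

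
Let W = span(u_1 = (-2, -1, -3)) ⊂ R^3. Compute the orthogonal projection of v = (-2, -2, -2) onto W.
proj_W(v) = (-12/7, -6/7, -18/7)

Set up U = [u_1 | ... | u_1] ∈ R^(3×1). The projector onto W = col(U) is P = U (U^T U)^(-1) U^T.
Compute U^T U =
  [14],
and U^T v = (12).
Solve U^T U · c = U^T v for the coefficients: c = (6/7). The projection is proj_W(v) = U c.
Check: (v - proj_W(v)) · u_1 = 0  (should be 0).
Result: proj_W(v) = (-12/7, -6/7, -18/7).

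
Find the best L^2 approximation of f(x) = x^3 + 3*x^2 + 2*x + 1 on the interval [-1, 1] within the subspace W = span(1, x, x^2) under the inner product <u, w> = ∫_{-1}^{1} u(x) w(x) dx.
g(x) = 3*x^2 + 13*x/5 + 1

The best approximation g ∈ W is the orthogonal projection of f onto W. Writing g = a_0 + a_1 x + a_2 x^2, the coefficients solve the normal equations G · a = b where
  G_{ij} = <φ_i, φ_j> and b_i = <f, φ_i>, with φ_0 = 1, φ_1 = x, φ_2 = x^2.
G =
  [2, 0, 2/3]
  [0, 2/3, 0]
  [2/3, 0, 2/5],
b = (4, 26/15, 28/15).
Solving gives a_0 = 1, a_1 = 13/5, a_2 = 3, so
  g(x) = 3*x^2 + 13*x/5 + 1.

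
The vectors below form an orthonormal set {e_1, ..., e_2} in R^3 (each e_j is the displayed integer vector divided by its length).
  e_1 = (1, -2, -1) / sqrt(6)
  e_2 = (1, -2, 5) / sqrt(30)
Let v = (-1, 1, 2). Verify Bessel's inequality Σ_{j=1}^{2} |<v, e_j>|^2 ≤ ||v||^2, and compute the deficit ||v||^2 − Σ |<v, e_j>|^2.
Σ |<v, e_j>|^2 = 29/5; ||v||^2 = 6; deficit = 1/5

Write each e_j = u_j / sqrt(<u_j, u_j>) where u_j is the displayed integer vector. Then <v, e_j> = <v, u_j> / sqrt(<u_j, u_j>), so |<v, e_j>|^2 = <v, u_j>^2 / <u_j, u_j>.
Coefficients: <v, e_1> = -5/sqrt(6), <v, e_2> = 7/sqrt(30).
Square and sum: Σ |<v, e_j>|^2 = 29/5.
Compute ||v||^2 = v·v = 6.
Deficit = 6 − 29/5 = 1/5 ≥ 0, confirming Bessel's inequality. (The deficit equals ||v − Σ <v,e_j> e_j||^2, the squared distance from v to span{e_j}.)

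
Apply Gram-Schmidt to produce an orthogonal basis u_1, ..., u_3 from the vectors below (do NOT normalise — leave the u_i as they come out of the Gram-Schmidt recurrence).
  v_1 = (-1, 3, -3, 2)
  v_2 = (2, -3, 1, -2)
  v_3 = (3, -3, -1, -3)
Orthogonal basis:
  u_1 = (-1, 3, -3, 2)
  u_2 = (28/23, -15/23, -31/23, -10/23)
  u_3 = (-2/9, 1/3, -1/9, -7/9)

Apply the Gram-Schmidt recurrence
  u_1 = v_1
  u_i = v_i − Σ_{j<i} ((v_i · u_j) / (u_j · u_j)) · u_j.

Step by step this gives:
  u_1 = (-1, 3, -3, 2)
  u_2 = (28/23, -15/23, -31/23, -10/23)
  u_3 = (-2/9, 1/3, -1/9, -7/9)

Orthogonality check:
  u_2 · u_1 = 0 (should be 0)
  u_3 · u_1 = 0 (should be 0)
  u_3 · u_2 = 0 (should be 0)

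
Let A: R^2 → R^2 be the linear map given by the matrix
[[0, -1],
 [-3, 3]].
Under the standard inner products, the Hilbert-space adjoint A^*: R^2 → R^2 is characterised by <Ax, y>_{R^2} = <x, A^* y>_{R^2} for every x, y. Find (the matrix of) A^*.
A^* = A^T =
[[0, -3],
 [-1, 3]]

For real matrices with standard dot products, the defining identity <Ax, y> = <x, A^* y> gives (Ax)^T y = x^T (A^*) y, i.e. x^T A^T y = x^T (A^*) y. Since this holds for all x, y, we must have A^* = A^T. Therefore
A^* =
[[0, -3],
 [-1, 3]].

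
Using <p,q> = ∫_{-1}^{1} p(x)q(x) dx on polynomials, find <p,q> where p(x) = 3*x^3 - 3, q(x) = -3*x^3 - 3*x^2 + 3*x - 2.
<p,q> = 666/35

Expand the product: p(x)·q(x) = -9*x^6 - 9*x^5 + 9*x^4 + 3*x^3 + 9*x^2 - 9*x + 6.
∫_{-1}^{1} of each monomial x^k gives [2/(k+1) if k even, 0 if k odd]. Integrating term-by-term (or equivalently evaluating the antiderivative F(x) = -9*x^7/7 - 3*x^6/2 + 9*x^5/5 + 3*x^4/4 + 3*x^3 - 9*x^2/2 + 6*x at the endpoints):
  F(1) − F(−1) = 597/140 − (-2067/140) = 666/35.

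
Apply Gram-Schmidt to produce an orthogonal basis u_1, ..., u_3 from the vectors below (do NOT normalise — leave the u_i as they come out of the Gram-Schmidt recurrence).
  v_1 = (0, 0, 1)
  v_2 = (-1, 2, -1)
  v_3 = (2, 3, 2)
Orthogonal basis:
  u_1 = (0, 0, 1)
  u_2 = (-1, 2, 0)
  u_3 = (14/5, 7/5, 0)

Apply the Gram-Schmidt recurrence
  u_1 = v_1
  u_i = v_i − Σ_{j<i} ((v_i · u_j) / (u_j · u_j)) · u_j.

Step by step this gives:
  u_1 = (0, 0, 1)
  u_2 = (-1, 2, 0)
  u_3 = (14/5, 7/5, 0)

Orthogonality check:
  u_2 · u_1 = 0 (should be 0)
  u_3 · u_1 = 0 (should be 0)
  u_3 · u_2 = 0 (should be 0)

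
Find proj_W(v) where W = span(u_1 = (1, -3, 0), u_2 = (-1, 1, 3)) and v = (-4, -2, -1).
proj_W(v) = (10/47, -28/47, -3/47)

Set up U = [u_1 | ... | u_2] ∈ R^(3×2). The projector onto W = col(U) is P = U (U^T U)^(-1) U^T.
Compute U^T U =
  [10, -4]
  [-4, 11],
and U^T v = (2, -1).
Solve U^T U · c = U^T v for the coefficients: c = (9/47, -1/47). The projection is proj_W(v) = U c.
Check: (v - proj_W(v)) · u_1 = 0  (should be 0).
Check: (v - proj_W(v)) · u_2 = 0  (should be 0).
Result: proj_W(v) = (10/47, -28/47, -3/47).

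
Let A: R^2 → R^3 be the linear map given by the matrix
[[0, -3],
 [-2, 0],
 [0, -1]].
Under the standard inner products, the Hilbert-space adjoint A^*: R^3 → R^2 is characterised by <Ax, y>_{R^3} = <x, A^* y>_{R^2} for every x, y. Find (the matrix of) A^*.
A^* = A^T =
[[0, -2, 0],
 [-3, 0, -1]]

For real matrices with standard dot products, the defining identity <Ax, y> = <x, A^* y> gives (Ax)^T y = x^T (A^*) y, i.e. x^T A^T y = x^T (A^*) y. Since this holds for all x, y, we must have A^* = A^T. Therefore
A^* =
[[0, -2, 0],
 [-3, 0, -1]].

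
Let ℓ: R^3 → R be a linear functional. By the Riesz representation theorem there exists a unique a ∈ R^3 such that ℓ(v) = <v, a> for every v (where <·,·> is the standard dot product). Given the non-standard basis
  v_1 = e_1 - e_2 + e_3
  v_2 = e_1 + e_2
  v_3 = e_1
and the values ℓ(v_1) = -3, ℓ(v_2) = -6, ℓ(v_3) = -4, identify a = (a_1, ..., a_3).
a = (-4, -2, -1)

Write a = (a_1, ..., a_3) in the standard basis. For each basis vector v_i, ℓ(v_i) = <v_i, a> is a linear equation in the a_j's. Collect the n equations into a matrix system V a = ℓ, where row i of V is v_i (expressed in the standard basis). Since V is invertible (lower-triangular with 1s on the diagonal, up to permutation), solve by back-substitution:
  V =
[[1, -1, 1],
 [1, 1, 0],
 [1, 0, 0]]
  V a = (-3, -6, -4)
Solving gives a = (-4, -2, -1).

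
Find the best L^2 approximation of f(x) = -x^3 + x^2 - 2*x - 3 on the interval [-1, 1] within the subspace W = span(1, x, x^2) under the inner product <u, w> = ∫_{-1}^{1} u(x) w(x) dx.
g(x) = x^2 - 13*x/5 - 3

The best approximation g ∈ W is the orthogonal projection of f onto W. Writing g = a_0 + a_1 x + a_2 x^2, the coefficients solve the normal equations G · a = b where
  G_{ij} = <φ_i, φ_j> and b_i = <f, φ_i>, with φ_0 = 1, φ_1 = x, φ_2 = x^2.
G =
  [2, 0, 2/3]
  [0, 2/3, 0]
  [2/3, 0, 2/5],
b = (-16/3, -26/15, -8/5).
Solving gives a_0 = -3, a_1 = -13/5, a_2 = 1, so
  g(x) = x^2 - 13*x/5 - 3.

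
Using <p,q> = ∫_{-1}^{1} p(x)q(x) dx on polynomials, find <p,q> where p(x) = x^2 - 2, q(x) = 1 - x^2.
<p,q> = -12/5

Expand the product: p(x)·q(x) = -x^4 + 3*x^2 - 2.
∫_{-1}^{1} of each monomial x^k gives [2/(k+1) if k even, 0 if k odd]. Integrating term-by-term (or equivalently evaluating the antiderivative F(x) = -x^5/5 + x^3 - 2*x at the endpoints):
  F(1) − F(−1) = -6/5 − (6/5) = -12/5.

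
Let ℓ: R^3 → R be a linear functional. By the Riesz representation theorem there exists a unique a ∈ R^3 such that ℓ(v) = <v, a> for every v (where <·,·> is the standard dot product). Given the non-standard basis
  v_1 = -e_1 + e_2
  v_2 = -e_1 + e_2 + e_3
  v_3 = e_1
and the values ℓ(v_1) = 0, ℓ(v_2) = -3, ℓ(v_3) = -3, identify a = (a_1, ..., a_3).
a = (-3, -3, -3)

Write a = (a_1, ..., a_3) in the standard basis. For each basis vector v_i, ℓ(v_i) = <v_i, a> is a linear equation in the a_j's. Collect the n equations into a matrix system V a = ℓ, where row i of V is v_i (expressed in the standard basis). Since V is invertible (lower-triangular with 1s on the diagonal, up to permutation), solve by back-substitution:
  V =
[[-1, 1, 0],
 [-1, 1, 1],
 [1, 0, 0]]
  V a = (0, -3, -3)
Solving gives a = (-3, -3, -3).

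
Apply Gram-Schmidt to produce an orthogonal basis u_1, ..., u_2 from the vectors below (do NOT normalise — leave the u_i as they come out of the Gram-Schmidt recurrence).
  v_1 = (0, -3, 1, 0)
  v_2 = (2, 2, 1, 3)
Orthogonal basis:
  u_1 = (0, -3, 1, 0)
  u_2 = (2, 1/2, 3/2, 3)

Apply the Gram-Schmidt recurrence
  u_1 = v_1
  u_i = v_i − Σ_{j<i} ((v_i · u_j) / (u_j · u_j)) · u_j.

Step by step this gives:
  u_1 = (0, -3, 1, 0)
  u_2 = (2, 1/2, 3/2, 3)

Orthogonality check:
  u_2 · u_1 = 0 (should be 0)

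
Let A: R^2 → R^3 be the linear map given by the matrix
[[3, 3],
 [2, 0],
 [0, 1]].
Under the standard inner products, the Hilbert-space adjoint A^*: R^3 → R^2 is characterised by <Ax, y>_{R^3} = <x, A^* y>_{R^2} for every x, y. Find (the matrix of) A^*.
A^* = A^T =
[[3, 2, 0],
 [3, 0, 1]]

For real matrices with standard dot products, the defining identity <Ax, y> = <x, A^* y> gives (Ax)^T y = x^T (A^*) y, i.e. x^T A^T y = x^T (A^*) y. Since this holds for all x, y, we must have A^* = A^T. Therefore
A^* =
[[3, 2, 0],
 [3, 0, 1]].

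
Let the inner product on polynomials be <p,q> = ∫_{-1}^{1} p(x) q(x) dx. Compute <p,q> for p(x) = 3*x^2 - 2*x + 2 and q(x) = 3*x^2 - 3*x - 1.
<p,q> = 28/5

Expand the product: p(x)·q(x) = 9*x^4 - 15*x^3 + 9*x^2 - 4*x - 2.
∫_{-1}^{1} of each monomial x^k gives [2/(k+1) if k even, 0 if k odd]. Integrating term-by-term (or equivalently evaluating the antiderivative F(x) = 9*x^5/5 - 15*x^4/4 + 3*x^3 - 2*x^2 - 2*x at the endpoints):
  F(1) − F(−1) = -59/20 − (-171/20) = 28/5.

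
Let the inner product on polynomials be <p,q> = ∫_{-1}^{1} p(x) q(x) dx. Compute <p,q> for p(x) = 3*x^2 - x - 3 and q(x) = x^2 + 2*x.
<p,q> = -32/15

Expand the product: p(x)·q(x) = 3*x^4 + 5*x^3 - 5*x^2 - 6*x.
∫_{-1}^{1} of each monomial x^k gives [2/(k+1) if k even, 0 if k odd]. Integrating term-by-term (or equivalently evaluating the antiderivative F(x) = 3*x^5/5 + 5*x^4/4 - 5*x^3/3 - 3*x^2 at the endpoints):
  F(1) − F(−1) = -169/60 − (-41/60) = -32/15.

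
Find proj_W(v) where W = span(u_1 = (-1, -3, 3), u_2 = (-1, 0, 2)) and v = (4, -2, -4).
proj_W(v) = (62/23, -51/23, -107/23)

Set up U = [u_1 | ... | u_2] ∈ R^(3×2). The projector onto W = col(U) is P = U (U^T U)^(-1) U^T.
Compute U^T U =
  [19, 7]
  [7, 5],
and U^T v = (-10, -12).
Solve U^T U · c = U^T v for the coefficients: c = (17/23, -79/23). The projection is proj_W(v) = U c.
Check: (v - proj_W(v)) · u_1 = 0  (should be 0).
Check: (v - proj_W(v)) · u_2 = 0  (should be 0).
Result: proj_W(v) = (62/23, -51/23, -107/23).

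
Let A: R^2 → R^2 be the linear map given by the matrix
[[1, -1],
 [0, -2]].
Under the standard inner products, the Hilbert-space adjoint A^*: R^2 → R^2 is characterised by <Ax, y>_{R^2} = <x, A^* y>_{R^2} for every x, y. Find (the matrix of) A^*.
A^* = A^T =
[[1, 0],
 [-1, -2]]

For real matrices with standard dot products, the defining identity <Ax, y> = <x, A^* y> gives (Ax)^T y = x^T (A^*) y, i.e. x^T A^T y = x^T (A^*) y. Since this holds for all x, y, we must have A^* = A^T. Therefore
A^* =
[[1, 0],
 [-1, -2]].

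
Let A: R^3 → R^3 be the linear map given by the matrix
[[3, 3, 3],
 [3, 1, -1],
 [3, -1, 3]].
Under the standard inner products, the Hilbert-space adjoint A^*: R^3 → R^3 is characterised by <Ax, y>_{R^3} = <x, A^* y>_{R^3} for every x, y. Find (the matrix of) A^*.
A^* = A^T =
[[3, 3, 3],
 [3, 1, -1],
 [3, -1, 3]]

For real matrices with standard dot products, the defining identity <Ax, y> = <x, A^* y> gives (Ax)^T y = x^T (A^*) y, i.e. x^T A^T y = x^T (A^*) y. Since this holds for all x, y, we must have A^* = A^T. Therefore
A^* =
[[3, 3, 3],
 [3, 1, -1],
 [3, -1, 3]].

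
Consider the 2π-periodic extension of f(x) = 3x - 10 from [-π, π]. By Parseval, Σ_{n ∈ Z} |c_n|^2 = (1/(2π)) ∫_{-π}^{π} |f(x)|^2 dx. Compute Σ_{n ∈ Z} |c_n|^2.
Σ |c_n|^2 = 3π^2 + 100

Expand and integrate term by term over [-π, π]:
  ∫ (3x)^2 dx = 9·(2π^3/3); ∫ 2·3·(-10)·x dx = 0 (odd integrand); ∫ (-10)^2 dx = 100·2π.
So (1/(2π)) ∫_{-π}^{π} (3x - 10)^2 dx = 9π^2/3 + 100 = 3π^2 + 100.
Parseval ⇒ Σ |c_n|^2 = 3π^2 + 100.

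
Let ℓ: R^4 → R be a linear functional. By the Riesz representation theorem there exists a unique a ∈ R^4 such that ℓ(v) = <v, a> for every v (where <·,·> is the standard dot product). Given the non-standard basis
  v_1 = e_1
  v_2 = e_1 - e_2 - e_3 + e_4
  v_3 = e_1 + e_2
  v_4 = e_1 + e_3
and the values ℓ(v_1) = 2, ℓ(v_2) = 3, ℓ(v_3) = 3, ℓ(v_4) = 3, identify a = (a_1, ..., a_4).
a = (2, 1, 1, 3)

Write a = (a_1, ..., a_4) in the standard basis. For each basis vector v_i, ℓ(v_i) = <v_i, a> is a linear equation in the a_j's. Collect the n equations into a matrix system V a = ℓ, where row i of V is v_i (expressed in the standard basis). Since V is invertible (lower-triangular with 1s on the diagonal, up to permutation), solve by back-substitution:
  V =
[[1, 0, 0, 0],
 [1, -1, -1, 1],
 [1, 1, 0, 0],
 [1, 0, 1, 0]]
  V a = (2, 3, 3, 3)
Solving gives a = (2, 1, 1, 3).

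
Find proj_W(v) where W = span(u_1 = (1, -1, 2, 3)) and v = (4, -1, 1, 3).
proj_W(v) = (16/15, -16/15, 32/15, 16/5)

Set up U = [u_1 | ... | u_1] ∈ R^(4×1). The projector onto W = col(U) is P = U (U^T U)^(-1) U^T.
Compute U^T U =
  [15],
and U^T v = (16).
Solve U^T U · c = U^T v for the coefficients: c = (16/15). The projection is proj_W(v) = U c.
Check: (v - proj_W(v)) · u_1 = 0  (should be 0).
Result: proj_W(v) = (16/15, -16/15, 32/15, 16/5).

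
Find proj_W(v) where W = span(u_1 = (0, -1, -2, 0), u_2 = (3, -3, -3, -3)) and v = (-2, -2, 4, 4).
proj_W(v) = (-2, 2, 2, 2)

Set up U = [u_1 | ... | u_2] ∈ R^(4×2). The projector onto W = col(U) is P = U (U^T U)^(-1) U^T.
Compute U^T U =
  [5, 9]
  [9, 36],
and U^T v = (-6, -24).
Solve U^T U · c = U^T v for the coefficients: c = (0, -2/3). The projection is proj_W(v) = U c.
Check: (v - proj_W(v)) · u_1 = 0  (should be 0).
Check: (v - proj_W(v)) · u_2 = 0  (should be 0).
Result: proj_W(v) = (-2, 2, 2, 2).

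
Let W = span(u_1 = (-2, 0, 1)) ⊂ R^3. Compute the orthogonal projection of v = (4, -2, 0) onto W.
proj_W(v) = (16/5, 0, -8/5)

Set up U = [u_1 | ... | u_1] ∈ R^(3×1). The projector onto W = col(U) is P = U (U^T U)^(-1) U^T.
Compute U^T U =
  [5],
and U^T v = (-8).
Solve U^T U · c = U^T v for the coefficients: c = (-8/5). The projection is proj_W(v) = U c.
Check: (v - proj_W(v)) · u_1 = 0  (should be 0).
Result: proj_W(v) = (16/5, 0, -8/5).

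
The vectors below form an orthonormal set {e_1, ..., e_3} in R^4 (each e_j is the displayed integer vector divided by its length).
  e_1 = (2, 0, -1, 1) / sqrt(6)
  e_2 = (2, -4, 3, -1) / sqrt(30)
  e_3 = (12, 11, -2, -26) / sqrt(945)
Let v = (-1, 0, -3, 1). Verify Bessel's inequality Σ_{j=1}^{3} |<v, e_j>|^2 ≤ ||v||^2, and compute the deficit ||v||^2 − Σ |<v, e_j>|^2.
Σ |<v, e_j>|^2 = 1238/189; ||v||^2 = 11; deficit = 841/189

Write each e_j = u_j / sqrt(<u_j, u_j>) where u_j is the displayed integer vector. Then <v, e_j> = <v, u_j> / sqrt(<u_j, u_j>), so |<v, e_j>|^2 = <v, u_j>^2 / <u_j, u_j>.
Coefficients: <v, e_1> = 2/sqrt(6), <v, e_2> = -12/sqrt(30), <v, e_3> = -32/sqrt(945).
Square and sum: Σ |<v, e_j>|^2 = 1238/189.
Compute ||v||^2 = v·v = 11.
Deficit = 11 − 1238/189 = 841/189 ≥ 0, confirming Bessel's inequality. (The deficit equals ||v − Σ <v,e_j> e_j||^2, the squared distance from v to span{e_j}.)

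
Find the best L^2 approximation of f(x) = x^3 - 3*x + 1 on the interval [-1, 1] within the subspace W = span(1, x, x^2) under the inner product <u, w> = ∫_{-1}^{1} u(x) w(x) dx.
g(x) = 1 - 12*x/5

The best approximation g ∈ W is the orthogonal projection of f onto W. Writing g = a_0 + a_1 x + a_2 x^2, the coefficients solve the normal equations G · a = b where
  G_{ij} = <φ_i, φ_j> and b_i = <f, φ_i>, with φ_0 = 1, φ_1 = x, φ_2 = x^2.
G =
  [2, 0, 2/3]
  [0, 2/3, 0]
  [2/3, 0, 2/5],
b = (2, -8/5, 2/3).
Solving gives a_0 = 1, a_1 = -12/5, a_2 = 0, so
  g(x) = 1 - 12*x/5.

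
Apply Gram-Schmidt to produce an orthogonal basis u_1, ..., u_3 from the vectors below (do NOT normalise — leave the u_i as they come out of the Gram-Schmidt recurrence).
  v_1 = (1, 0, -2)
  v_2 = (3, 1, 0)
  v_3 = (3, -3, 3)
Orthogonal basis:
  u_1 = (1, 0, -2)
  u_2 = (12/5, 1, 6/5)
  u_3 = (54/41, -162/41, 27/41)

Apply the Gram-Schmidt recurrence
  u_1 = v_1
  u_i = v_i − Σ_{j<i} ((v_i · u_j) / (u_j · u_j)) · u_j.

Step by step this gives:
  u_1 = (1, 0, -2)
  u_2 = (12/5, 1, 6/5)
  u_3 = (54/41, -162/41, 27/41)

Orthogonality check:
  u_2 · u_1 = 0 (should be 0)
  u_3 · u_1 = 0 (should be 0)
  u_3 · u_2 = 0 (should be 0)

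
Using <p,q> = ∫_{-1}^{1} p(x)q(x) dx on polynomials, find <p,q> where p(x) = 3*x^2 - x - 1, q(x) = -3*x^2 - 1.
<p,q> = -8/5

Expand the product: p(x)·q(x) = -9*x^4 + 3*x^3 + x + 1.
∫_{-1}^{1} of each monomial x^k gives [2/(k+1) if k even, 0 if k odd]. Integrating term-by-term (or equivalently evaluating the antiderivative F(x) = -9*x^5/5 + 3*x^4/4 + x^2/2 + x at the endpoints):
  F(1) − F(−1) = 9/20 − (41/20) = -8/5.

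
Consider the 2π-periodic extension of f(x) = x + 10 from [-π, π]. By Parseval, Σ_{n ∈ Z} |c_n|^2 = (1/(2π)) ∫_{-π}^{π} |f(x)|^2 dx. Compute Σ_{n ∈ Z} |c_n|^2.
Σ |c_n|^2 = π^2/3 + 100

Expand and integrate term by term over [-π, π]:
  ∫ (x)^2 dx = 1·(2π^3/3); ∫ 2·1·(10)·x dx = 0 (odd integrand); ∫ 10^2 dx = 100·2π.
So (1/(2π)) ∫_{-π}^{π} (x + 10)^2 dx = 1π^2/3 + 100 = π^2/3 + 100.
Parseval ⇒ Σ |c_n|^2 = π^2/3 + 100.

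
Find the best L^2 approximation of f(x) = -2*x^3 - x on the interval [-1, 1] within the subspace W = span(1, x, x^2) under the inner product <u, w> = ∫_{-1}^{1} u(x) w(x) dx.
g(x) = -11*x/5

The best approximation g ∈ W is the orthogonal projection of f onto W. Writing g = a_0 + a_1 x + a_2 x^2, the coefficients solve the normal equations G · a = b where
  G_{ij} = <φ_i, φ_j> and b_i = <f, φ_i>, with φ_0 = 1, φ_1 = x, φ_2 = x^2.
G =
  [2, 0, 2/3]
  [0, 2/3, 0]
  [2/3, 0, 2/5],
b = (0, -22/15, 0).
Solving gives a_0 = 0, a_1 = -11/5, a_2 = 0, so
  g(x) = -11*x/5.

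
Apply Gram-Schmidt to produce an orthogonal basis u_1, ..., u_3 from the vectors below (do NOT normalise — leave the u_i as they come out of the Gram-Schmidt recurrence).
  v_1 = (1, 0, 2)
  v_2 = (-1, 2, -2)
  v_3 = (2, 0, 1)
Orthogonal basis:
  u_1 = (1, 0, 2)
  u_2 = (0, 2, 0)
  u_3 = (6/5, 0, -3/5)

Apply the Gram-Schmidt recurrence
  u_1 = v_1
  u_i = v_i − Σ_{j<i} ((v_i · u_j) / (u_j · u_j)) · u_j.

Step by step this gives:
  u_1 = (1, 0, 2)
  u_2 = (0, 2, 0)
  u_3 = (6/5, 0, -3/5)

Orthogonality check:
  u_2 · u_1 = 0 (should be 0)
  u_3 · u_1 = 0 (should be 0)
  u_3 · u_2 = 0 (should be 0)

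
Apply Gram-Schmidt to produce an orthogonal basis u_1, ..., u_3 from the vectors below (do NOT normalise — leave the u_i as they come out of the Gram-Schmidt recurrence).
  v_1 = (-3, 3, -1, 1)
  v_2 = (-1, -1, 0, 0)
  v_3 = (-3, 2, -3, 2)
Orthogonal basis:
  u_1 = (-3, 3, -1, 1)
  u_2 = (-1, -1, 0, 0)
  u_3 = (1/2, -1/2, -2, 1)

Apply the Gram-Schmidt recurrence
  u_1 = v_1
  u_i = v_i − Σ_{j<i} ((v_i · u_j) / (u_j · u_j)) · u_j.

Step by step this gives:
  u_1 = (-3, 3, -1, 1)
  u_2 = (-1, -1, 0, 0)
  u_3 = (1/2, -1/2, -2, 1)

Orthogonality check:
  u_2 · u_1 = 0 (should be 0)
  u_3 · u_1 = 0 (should be 0)
  u_3 · u_2 = 0 (should be 0)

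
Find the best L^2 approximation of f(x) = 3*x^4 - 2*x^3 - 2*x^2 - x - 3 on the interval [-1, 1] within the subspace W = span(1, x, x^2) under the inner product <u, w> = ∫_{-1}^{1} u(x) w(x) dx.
g(x) = 4*x^2/7 - 11*x/5 - 114/35

The best approximation g ∈ W is the orthogonal projection of f onto W. Writing g = a_0 + a_1 x + a_2 x^2, the coefficients solve the normal equations G · a = b where
  G_{ij} = <φ_i, φ_j> and b_i = <f, φ_i>, with φ_0 = 1, φ_1 = x, φ_2 = x^2.
G =
  [2, 0, 2/3]
  [0, 2/3, 0]
  [2/3, 0, 2/5],
b = (-92/15, -22/15, -68/35).
Solving gives a_0 = -114/35, a_1 = -11/5, a_2 = 4/7, so
  g(x) = 4*x^2/7 - 11*x/5 - 114/35.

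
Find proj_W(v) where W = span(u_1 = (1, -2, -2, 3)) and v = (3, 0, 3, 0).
proj_W(v) = (-1/6, 1/3, 1/3, -1/2)

Set up U = [u_1 | ... | u_1] ∈ R^(4×1). The projector onto W = col(U) is P = U (U^T U)^(-1) U^T.
Compute U^T U =
  [18],
and U^T v = (-3).
Solve U^T U · c = U^T v for the coefficients: c = (-1/6). The projection is proj_W(v) = U c.
Check: (v - proj_W(v)) · u_1 = 0  (should be 0).
Result: proj_W(v) = (-1/6, 1/3, 1/3, -1/2).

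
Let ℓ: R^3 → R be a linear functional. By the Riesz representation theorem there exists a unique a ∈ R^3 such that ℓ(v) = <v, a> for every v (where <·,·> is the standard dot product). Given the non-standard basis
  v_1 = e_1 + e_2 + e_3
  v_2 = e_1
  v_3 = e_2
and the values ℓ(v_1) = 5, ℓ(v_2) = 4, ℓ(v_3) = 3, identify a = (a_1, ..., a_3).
a = (4, 3, -2)

Write a = (a_1, ..., a_3) in the standard basis. For each basis vector v_i, ℓ(v_i) = <v_i, a> is a linear equation in the a_j's. Collect the n equations into a matrix system V a = ℓ, where row i of V is v_i (expressed in the standard basis). Since V is invertible (lower-triangular with 1s on the diagonal, up to permutation), solve by back-substitution:
  V =
[[1, 1, 1],
 [1, 0, 0],
 [0, 1, 0]]
  V a = (5, 4, 3)
Solving gives a = (4, 3, -2).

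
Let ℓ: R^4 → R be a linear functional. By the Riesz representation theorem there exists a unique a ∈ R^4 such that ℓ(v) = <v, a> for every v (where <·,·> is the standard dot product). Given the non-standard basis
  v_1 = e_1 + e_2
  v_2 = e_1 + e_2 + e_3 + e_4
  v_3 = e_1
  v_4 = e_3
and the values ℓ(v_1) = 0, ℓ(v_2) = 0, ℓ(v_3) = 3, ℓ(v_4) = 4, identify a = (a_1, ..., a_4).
a = (3, -3, 4, -4)

Write a = (a_1, ..., a_4) in the standard basis. For each basis vector v_i, ℓ(v_i) = <v_i, a> is a linear equation in the a_j's. Collect the n equations into a matrix system V a = ℓ, where row i of V is v_i (expressed in the standard basis). Since V is invertible (lower-triangular with 1s on the diagonal, up to permutation), solve by back-substitution:
  V =
[[1, 1, 0, 0],
 [1, 1, 1, 1],
 [1, 0, 0, 0],
 [0, 0, 1, 0]]
  V a = (0, 0, 3, 4)
Solving gives a = (3, -3, 4, -4).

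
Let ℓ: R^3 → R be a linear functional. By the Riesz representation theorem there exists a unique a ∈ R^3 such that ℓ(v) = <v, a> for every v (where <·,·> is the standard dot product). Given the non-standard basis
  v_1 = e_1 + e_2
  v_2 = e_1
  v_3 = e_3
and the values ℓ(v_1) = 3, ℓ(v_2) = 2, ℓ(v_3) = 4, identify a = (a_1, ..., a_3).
a = (2, 1, 4)

Write a = (a_1, ..., a_3) in the standard basis. For each basis vector v_i, ℓ(v_i) = <v_i, a> is a linear equation in the a_j's. Collect the n equations into a matrix system V a = ℓ, where row i of V is v_i (expressed in the standard basis). Since V is invertible (lower-triangular with 1s on the diagonal, up to permutation), solve by back-substitution:
  V =
[[1, 1, 0],
 [1, 0, 0],
 [0, 0, 1]]
  V a = (3, 2, 4)
Solving gives a = (2, 1, 4).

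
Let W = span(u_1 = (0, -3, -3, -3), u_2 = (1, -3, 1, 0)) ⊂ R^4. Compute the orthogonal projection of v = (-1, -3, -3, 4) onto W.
proj_W(v) = (11/29, -45/29, -1/29, -12/29)

Set up U = [u_1 | ... | u_2] ∈ R^(4×2). The projector onto W = col(U) is P = U (U^T U)^(-1) U^T.
Compute U^T U =
  [27, 6]
  [6, 11],
and U^T v = (6, 5).
Solve U^T U · c = U^T v for the coefficients: c = (4/29, 11/29). The projection is proj_W(v) = U c.
Check: (v - proj_W(v)) · u_1 = 0  (should be 0).
Check: (v - proj_W(v)) · u_2 = 0  (should be 0).
Result: proj_W(v) = (11/29, -45/29, -1/29, -12/29).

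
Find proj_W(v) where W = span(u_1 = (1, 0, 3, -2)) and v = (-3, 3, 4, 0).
proj_W(v) = (9/14, 0, 27/14, -9/7)

Set up U = [u_1 | ... | u_1] ∈ R^(4×1). The projector onto W = col(U) is P = U (U^T U)^(-1) U^T.
Compute U^T U =
  [14],
and U^T v = (9).
Solve U^T U · c = U^T v for the coefficients: c = (9/14). The projection is proj_W(v) = U c.
Check: (v - proj_W(v)) · u_1 = 0  (should be 0).
Result: proj_W(v) = (9/14, 0, 27/14, -9/7).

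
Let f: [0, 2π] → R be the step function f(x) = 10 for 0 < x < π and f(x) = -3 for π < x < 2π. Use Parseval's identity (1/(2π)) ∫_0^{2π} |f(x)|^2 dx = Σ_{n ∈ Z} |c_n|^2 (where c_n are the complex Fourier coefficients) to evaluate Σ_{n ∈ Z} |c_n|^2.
Σ |c_n|^2 = 109/2

Parseval equates the L^2 energy of f (normalised by 1/(2π)) with the ℓ^2 sum of its Fourier coefficients: (1/(2π)) ∫_0^{2π} |f|^2 = Σ |c_n|^2.
Compute the left side: (1/(2π)) [∫_0^π 10^2 dx + ∫_π^{2π} (-3)^2 dx] = (1/(2π)) · (100π + 9π) = (100 + 9)/2 = 109/2.
So Σ_{n ∈ Z} |c_n|^2 = 109/2.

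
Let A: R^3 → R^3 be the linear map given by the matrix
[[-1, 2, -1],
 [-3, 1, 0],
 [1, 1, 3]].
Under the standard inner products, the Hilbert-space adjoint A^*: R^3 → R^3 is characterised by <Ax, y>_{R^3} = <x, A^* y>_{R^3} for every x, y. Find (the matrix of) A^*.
A^* = A^T =
[[-1, -3, 1],
 [2, 1, 1],
 [-1, 0, 3]]

For real matrices with standard dot products, the defining identity <Ax, y> = <x, A^* y> gives (Ax)^T y = x^T (A^*) y, i.e. x^T A^T y = x^T (A^*) y. Since this holds for all x, y, we must have A^* = A^T. Therefore
A^* =
[[-1, -3, 1],
 [2, 1, 1],
 [-1, 0, 3]].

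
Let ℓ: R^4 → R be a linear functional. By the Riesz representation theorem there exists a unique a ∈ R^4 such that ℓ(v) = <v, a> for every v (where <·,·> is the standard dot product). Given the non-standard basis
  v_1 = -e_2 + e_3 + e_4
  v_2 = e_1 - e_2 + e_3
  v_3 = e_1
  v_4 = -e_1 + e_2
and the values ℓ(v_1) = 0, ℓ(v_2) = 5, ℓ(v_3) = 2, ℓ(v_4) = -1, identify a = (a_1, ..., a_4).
a = (2, 1, 4, -3)

Write a = (a_1, ..., a_4) in the standard basis. For each basis vector v_i, ℓ(v_i) = <v_i, a> is a linear equation in the a_j's. Collect the n equations into a matrix system V a = ℓ, where row i of V is v_i (expressed in the standard basis). Since V is invertible (lower-triangular with 1s on the diagonal, up to permutation), solve by back-substitution:
  V =
[[0, -1, 1, 1],
 [1, -1, 1, 0],
 [1, 0, 0, 0],
 [-1, 1, 0, 0]]
  V a = (0, 5, 2, -1)
Solving gives a = (2, 1, 4, -3).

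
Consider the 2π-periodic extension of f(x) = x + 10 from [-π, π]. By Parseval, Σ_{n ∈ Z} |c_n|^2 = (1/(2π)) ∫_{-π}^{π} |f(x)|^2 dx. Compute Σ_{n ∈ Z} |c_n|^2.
Σ |c_n|^2 = π^2/3 + 100

Expand and integrate term by term over [-π, π]:
  ∫ (x)^2 dx = 1·(2π^3/3); ∫ 2·1·(10)·x dx = 0 (odd integrand); ∫ 10^2 dx = 100·2π.
So (1/(2π)) ∫_{-π}^{π} (x + 10)^2 dx = 1π^2/3 + 100 = π^2/3 + 100.
Parseval ⇒ Σ |c_n|^2 = π^2/3 + 100.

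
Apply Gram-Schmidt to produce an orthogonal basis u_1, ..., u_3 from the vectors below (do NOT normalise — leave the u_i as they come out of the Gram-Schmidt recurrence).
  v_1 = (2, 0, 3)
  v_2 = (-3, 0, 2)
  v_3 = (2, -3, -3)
Orthogonal basis:
  u_1 = (2, 0, 3)
  u_2 = (-3, 0, 2)
  u_3 = (0, -3, 0)

Apply the Gram-Schmidt recurrence
  u_1 = v_1
  u_i = v_i − Σ_{j<i} ((v_i · u_j) / (u_j · u_j)) · u_j.

Step by step this gives:
  u_1 = (2, 0, 3)
  u_2 = (-3, 0, 2)
  u_3 = (0, -3, 0)

Orthogonality check:
  u_2 · u_1 = 0 (should be 0)
  u_3 · u_1 = 0 (should be 0)
  u_3 · u_2 = 0 (should be 0)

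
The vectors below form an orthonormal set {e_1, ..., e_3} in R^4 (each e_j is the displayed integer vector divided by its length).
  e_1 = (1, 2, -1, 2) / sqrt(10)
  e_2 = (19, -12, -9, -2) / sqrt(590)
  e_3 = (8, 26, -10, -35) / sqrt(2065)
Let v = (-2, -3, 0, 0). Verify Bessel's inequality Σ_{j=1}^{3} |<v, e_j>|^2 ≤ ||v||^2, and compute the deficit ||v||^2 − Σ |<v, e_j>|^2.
Σ |<v, e_j>|^2 = 374/35; ||v||^2 = 13; deficit = 81/35

Write each e_j = u_j / sqrt(<u_j, u_j>) where u_j is the displayed integer vector. Then <v, e_j> = <v, u_j> / sqrt(<u_j, u_j>), so |<v, e_j>|^2 = <v, u_j>^2 / <u_j, u_j>.
Coefficients: <v, e_1> = -8/sqrt(10), <v, e_2> = -2/sqrt(590), <v, e_3> = -94/sqrt(2065).
Square and sum: Σ |<v, e_j>|^2 = 374/35.
Compute ||v||^2 = v·v = 13.
Deficit = 13 − 374/35 = 81/35 ≥ 0, confirming Bessel's inequality. (The deficit equals ||v − Σ <v,e_j> e_j||^2, the squared distance from v to span{e_j}.)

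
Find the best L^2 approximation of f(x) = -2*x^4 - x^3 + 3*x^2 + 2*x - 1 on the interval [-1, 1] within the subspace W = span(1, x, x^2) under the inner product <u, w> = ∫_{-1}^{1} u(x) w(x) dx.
g(x) = 9*x^2/7 + 7*x/5 - 29/35

The best approximation g ∈ W is the orthogonal projection of f onto W. Writing g = a_0 + a_1 x + a_2 x^2, the coefficients solve the normal equations G · a = b where
  G_{ij} = <φ_i, φ_j> and b_i = <f, φ_i>, with φ_0 = 1, φ_1 = x, φ_2 = x^2.
G =
  [2, 0, 2/3]
  [0, 2/3, 0]
  [2/3, 0, 2/5],
b = (-4/5, 14/15, -4/105).
Solving gives a_0 = -29/35, a_1 = 7/5, a_2 = 9/7, so
  g(x) = 9*x^2/7 + 7*x/5 - 29/35.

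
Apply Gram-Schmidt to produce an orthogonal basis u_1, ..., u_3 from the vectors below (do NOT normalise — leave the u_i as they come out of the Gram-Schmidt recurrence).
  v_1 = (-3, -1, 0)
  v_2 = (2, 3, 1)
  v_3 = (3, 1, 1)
Orthogonal basis:
  u_1 = (-3, -1, 0)
  u_2 = (-7/10, 21/10, 1)
  u_3 = (7/59, -21/59, 49/59)

Apply the Gram-Schmidt recurrence
  u_1 = v_1
  u_i = v_i − Σ_{j<i} ((v_i · u_j) / (u_j · u_j)) · u_j.

Step by step this gives:
  u_1 = (-3, -1, 0)
  u_2 = (-7/10, 21/10, 1)
  u_3 = (7/59, -21/59, 49/59)

Orthogonality check:
  u_2 · u_1 = 0 (should be 0)
  u_3 · u_1 = 0 (should be 0)
  u_3 · u_2 = 0 (should be 0)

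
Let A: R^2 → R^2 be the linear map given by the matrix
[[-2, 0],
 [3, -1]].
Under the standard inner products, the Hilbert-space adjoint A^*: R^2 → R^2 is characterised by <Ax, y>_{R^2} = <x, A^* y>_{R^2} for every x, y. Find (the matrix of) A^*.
A^* = A^T =
[[-2, 3],
 [0, -1]]

For real matrices with standard dot products, the defining identity <Ax, y> = <x, A^* y> gives (Ax)^T y = x^T (A^*) y, i.e. x^T A^T y = x^T (A^*) y. Since this holds for all x, y, we must have A^* = A^T. Therefore
A^* =
[[-2, 3],
 [0, -1]].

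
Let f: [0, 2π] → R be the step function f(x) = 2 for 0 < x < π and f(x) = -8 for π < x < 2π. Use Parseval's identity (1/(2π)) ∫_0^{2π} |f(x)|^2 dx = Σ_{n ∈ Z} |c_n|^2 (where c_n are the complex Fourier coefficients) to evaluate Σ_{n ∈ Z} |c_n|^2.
Σ |c_n|^2 = 34

Parseval equates the L^2 energy of f (normalised by 1/(2π)) with the ℓ^2 sum of its Fourier coefficients: (1/(2π)) ∫_0^{2π} |f|^2 = Σ |c_n|^2.
Compute the left side: (1/(2π)) [∫_0^π 2^2 dx + ∫_π^{2π} (-8)^2 dx] = (1/(2π)) · (4π + 64π) = (4 + 64)/2 = 34.
So Σ_{n ∈ Z} |c_n|^2 = 34.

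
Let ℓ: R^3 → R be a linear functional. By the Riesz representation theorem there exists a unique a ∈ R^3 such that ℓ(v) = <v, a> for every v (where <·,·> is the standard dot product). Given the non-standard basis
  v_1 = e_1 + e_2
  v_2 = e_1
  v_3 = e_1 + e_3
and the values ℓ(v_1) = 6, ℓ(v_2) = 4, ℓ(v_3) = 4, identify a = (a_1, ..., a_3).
a = (4, 2, 0)

Write a = (a_1, ..., a_3) in the standard basis. For each basis vector v_i, ℓ(v_i) = <v_i, a> is a linear equation in the a_j's. Collect the n equations into a matrix system V a = ℓ, where row i of V is v_i (expressed in the standard basis). Since V is invertible (lower-triangular with 1s on the diagonal, up to permutation), solve by back-substitution:
  V =
[[1, 1, 0],
 [1, 0, 0],
 [1, 0, 1]]
  V a = (6, 4, 4)
Solving gives a = (4, 2, 0).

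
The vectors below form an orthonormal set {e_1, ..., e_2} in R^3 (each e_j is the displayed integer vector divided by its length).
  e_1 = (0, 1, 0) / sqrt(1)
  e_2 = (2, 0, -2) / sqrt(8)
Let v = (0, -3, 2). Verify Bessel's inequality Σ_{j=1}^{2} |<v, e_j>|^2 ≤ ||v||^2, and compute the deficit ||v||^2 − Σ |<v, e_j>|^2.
Σ |<v, e_j>|^2 = 11; ||v||^2 = 13; deficit = 2

Write each e_j = u_j / sqrt(<u_j, u_j>) where u_j is the displayed integer vector. Then <v, e_j> = <v, u_j> / sqrt(<u_j, u_j>), so |<v, e_j>|^2 = <v, u_j>^2 / <u_j, u_j>.
Coefficients: <v, e_1> = -3/sqrt(1), <v, e_2> = -4/sqrt(8).
Square and sum: Σ |<v, e_j>|^2 = 11.
Compute ||v||^2 = v·v = 13.
Deficit = 13 − 11 = 2 ≥ 0, confirming Bessel's inequality. (The deficit equals ||v − Σ <v,e_j> e_j||^2, the squared distance from v to span{e_j}.)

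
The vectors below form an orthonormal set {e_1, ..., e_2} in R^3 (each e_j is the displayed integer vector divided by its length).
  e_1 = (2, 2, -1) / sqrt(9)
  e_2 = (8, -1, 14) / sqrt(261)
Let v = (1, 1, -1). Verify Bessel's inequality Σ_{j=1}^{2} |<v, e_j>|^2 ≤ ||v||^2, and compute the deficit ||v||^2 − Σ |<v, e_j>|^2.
Σ |<v, e_j>|^2 = 86/29; ||v||^2 = 3; deficit = 1/29

Write each e_j = u_j / sqrt(<u_j, u_j>) where u_j is the displayed integer vector. Then <v, e_j> = <v, u_j> / sqrt(<u_j, u_j>), so |<v, e_j>|^2 = <v, u_j>^2 / <u_j, u_j>.
Coefficients: <v, e_1> = 5/sqrt(9), <v, e_2> = -7/sqrt(261).
Square and sum: Σ |<v, e_j>|^2 = 86/29.
Compute ||v||^2 = v·v = 3.
Deficit = 3 − 86/29 = 1/29 ≥ 0, confirming Bessel's inequality. (The deficit equals ||v − Σ <v,e_j> e_j||^2, the squared distance from v to span{e_j}.)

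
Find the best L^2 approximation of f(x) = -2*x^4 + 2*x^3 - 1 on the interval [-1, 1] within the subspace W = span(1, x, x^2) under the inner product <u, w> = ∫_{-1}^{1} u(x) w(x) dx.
g(x) = -12*x^2/7 + 6*x/5 - 29/35

The best approximation g ∈ W is the orthogonal projection of f onto W. Writing g = a_0 + a_1 x + a_2 x^2, the coefficients solve the normal equations G · a = b where
  G_{ij} = <φ_i, φ_j> and b_i = <f, φ_i>, with φ_0 = 1, φ_1 = x, φ_2 = x^2.
G =
  [2, 0, 2/3]
  [0, 2/3, 0]
  [2/3, 0, 2/5],
b = (-14/5, 4/5, -26/21).
Solving gives a_0 = -29/35, a_1 = 6/5, a_2 = -12/7, so
  g(x) = -12*x^2/7 + 6*x/5 - 29/35.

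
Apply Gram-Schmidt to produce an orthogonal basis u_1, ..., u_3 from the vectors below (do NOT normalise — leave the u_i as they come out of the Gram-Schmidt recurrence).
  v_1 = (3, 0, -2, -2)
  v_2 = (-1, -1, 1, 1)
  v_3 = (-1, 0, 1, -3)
Orthogonal basis:
  u_1 = (3, 0, -2, -2)
  u_2 = (4/17, -1, 3/17, 3/17)
  u_3 = (-20/19, -10/19, 23/19, -53/19)

Apply the Gram-Schmidt recurrence
  u_1 = v_1
  u_i = v_i − Σ_{j<i} ((v_i · u_j) / (u_j · u_j)) · u_j.

Step by step this gives:
  u_1 = (3, 0, -2, -2)
  u_2 = (4/17, -1, 3/17, 3/17)
  u_3 = (-20/19, -10/19, 23/19, -53/19)

Orthogonality check:
  u_2 · u_1 = 0 (should be 0)
  u_3 · u_1 = 0 (should be 0)
  u_3 · u_2 = 0 (should be 0)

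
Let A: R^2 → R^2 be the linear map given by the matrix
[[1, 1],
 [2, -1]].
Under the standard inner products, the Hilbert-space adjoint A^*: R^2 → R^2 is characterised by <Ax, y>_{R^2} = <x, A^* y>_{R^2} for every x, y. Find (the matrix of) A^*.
A^* = A^T =
[[1, 2],
 [1, -1]]

For real matrices with standard dot products, the defining identity <Ax, y> = <x, A^* y> gives (Ax)^T y = x^T (A^*) y, i.e. x^T A^T y = x^T (A^*) y. Since this holds for all x, y, we must have A^* = A^T. Therefore
A^* =
[[1, 2],
 [1, -1]].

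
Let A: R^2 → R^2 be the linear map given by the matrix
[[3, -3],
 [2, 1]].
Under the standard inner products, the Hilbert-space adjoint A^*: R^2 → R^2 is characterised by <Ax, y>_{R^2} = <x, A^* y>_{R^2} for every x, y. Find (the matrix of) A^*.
A^* = A^T =
[[3, 2],
 [-3, 1]]

For real matrices with standard dot products, the defining identity <Ax, y> = <x, A^* y> gives (Ax)^T y = x^T (A^*) y, i.e. x^T A^T y = x^T (A^*) y. Since this holds for all x, y, we must have A^* = A^T. Therefore
A^* =
[[3, 2],
 [-3, 1]].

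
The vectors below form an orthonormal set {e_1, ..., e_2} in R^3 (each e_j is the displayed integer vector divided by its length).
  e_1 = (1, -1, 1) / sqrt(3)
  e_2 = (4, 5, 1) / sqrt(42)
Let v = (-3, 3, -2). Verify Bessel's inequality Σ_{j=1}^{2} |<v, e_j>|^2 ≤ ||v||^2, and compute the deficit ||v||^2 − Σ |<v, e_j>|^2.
Σ |<v, e_j>|^2 = 299/14; ||v||^2 = 22; deficit = 9/14

Write each e_j = u_j / sqrt(<u_j, u_j>) where u_j is the displayed integer vector. Then <v, e_j> = <v, u_j> / sqrt(<u_j, u_j>), so |<v, e_j>|^2 = <v, u_j>^2 / <u_j, u_j>.
Coefficients: <v, e_1> = -8/sqrt(3), <v, e_2> = 1/sqrt(42).
Square and sum: Σ |<v, e_j>|^2 = 299/14.
Compute ||v||^2 = v·v = 22.
Deficit = 22 − 299/14 = 9/14 ≥ 0, confirming Bessel's inequality. (The deficit equals ||v − Σ <v,e_j> e_j||^2, the squared distance from v to span{e_j}.)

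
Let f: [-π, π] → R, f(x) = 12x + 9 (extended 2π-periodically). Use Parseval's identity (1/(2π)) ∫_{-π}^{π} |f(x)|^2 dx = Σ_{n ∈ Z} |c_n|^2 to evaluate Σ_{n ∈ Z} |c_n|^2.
Σ |c_n|^2 = 48π^2 + 81

Expand and integrate term by term over [-π, π]:
  ∫ (12x)^2 dx = 144·(2π^3/3); ∫ 2·12·(9)·x dx = 0 (odd integrand); ∫ 9^2 dx = 81·2π.
So (1/(2π)) ∫_{-π}^{π} (12x + 9)^2 dx = 144π^2/3 + 81 = 48π^2 + 81.
Parseval ⇒ Σ |c_n|^2 = 48π^2 + 81.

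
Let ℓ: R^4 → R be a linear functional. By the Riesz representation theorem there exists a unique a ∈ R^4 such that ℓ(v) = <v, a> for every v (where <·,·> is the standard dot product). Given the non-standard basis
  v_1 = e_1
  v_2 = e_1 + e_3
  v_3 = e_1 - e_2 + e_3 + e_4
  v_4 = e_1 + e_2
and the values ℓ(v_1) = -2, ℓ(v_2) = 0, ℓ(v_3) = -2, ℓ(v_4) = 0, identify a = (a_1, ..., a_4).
a = (-2, 2, 2, 0)

Write a = (a_1, ..., a_4) in the standard basis. For each basis vector v_i, ℓ(v_i) = <v_i, a> is a linear equation in the a_j's. Collect the n equations into a matrix system V a = ℓ, where row i of V is v_i (expressed in the standard basis). Since V is invertible (lower-triangular with 1s on the diagonal, up to permutation), solve by back-substitution:
  V =
[[1, 0, 0, 0],
 [1, 0, 1, 0],
 [1, -1, 1, 1],
 [1, 1, 0, 0]]
  V a = (-2, 0, -2, 0)
Solving gives a = (-2, 2, 2, 0).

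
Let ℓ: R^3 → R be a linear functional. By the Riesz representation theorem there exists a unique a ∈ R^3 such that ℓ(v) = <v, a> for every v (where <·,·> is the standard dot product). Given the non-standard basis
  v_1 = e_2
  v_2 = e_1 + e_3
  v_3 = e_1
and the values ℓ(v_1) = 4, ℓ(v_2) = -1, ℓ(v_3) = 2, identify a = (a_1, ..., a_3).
a = (2, 4, -3)

Write a = (a_1, ..., a_3) in the standard basis. For each basis vector v_i, ℓ(v_i) = <v_i, a> is a linear equation in the a_j's. Collect the n equations into a matrix system V a = ℓ, where row i of V is v_i (expressed in the standard basis). Since V is invertible (lower-triangular with 1s on the diagonal, up to permutation), solve by back-substitution:
  V =
[[0, 1, 0],
 [1, 0, 1],
 [1, 0, 0]]
  V a = (4, -1, 2)
Solving gives a = (2, 4, -3).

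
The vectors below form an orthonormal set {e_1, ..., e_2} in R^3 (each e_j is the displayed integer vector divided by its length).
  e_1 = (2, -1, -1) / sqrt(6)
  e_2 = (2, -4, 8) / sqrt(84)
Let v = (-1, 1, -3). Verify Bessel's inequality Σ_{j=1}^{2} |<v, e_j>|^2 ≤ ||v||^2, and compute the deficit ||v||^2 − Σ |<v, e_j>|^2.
Σ |<v, e_j>|^2 = 75/7; ||v||^2 = 11; deficit = 2/7

Write each e_j = u_j / sqrt(<u_j, u_j>) where u_j is the displayed integer vector. Then <v, e_j> = <v, u_j> / sqrt(<u_j, u_j>), so |<v, e_j>|^2 = <v, u_j>^2 / <u_j, u_j>.
Coefficients: <v, e_1> = 0/sqrt(6), <v, e_2> = -30/sqrt(84).
Square and sum: Σ |<v, e_j>|^2 = 75/7.
Compute ||v||^2 = v·v = 11.
Deficit = 11 − 75/7 = 2/7 ≥ 0, confirming Bessel's inequality. (The deficit equals ||v − Σ <v,e_j> e_j||^2, the squared distance from v to span{e_j}.)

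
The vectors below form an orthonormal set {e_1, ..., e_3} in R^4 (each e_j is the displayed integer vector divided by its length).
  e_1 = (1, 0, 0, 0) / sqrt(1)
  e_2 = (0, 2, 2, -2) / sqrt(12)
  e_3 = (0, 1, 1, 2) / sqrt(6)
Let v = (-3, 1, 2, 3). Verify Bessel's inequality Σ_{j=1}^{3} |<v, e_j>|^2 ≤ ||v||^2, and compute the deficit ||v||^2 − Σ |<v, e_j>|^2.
Σ |<v, e_j>|^2 = 45/2; ||v||^2 = 23; deficit = 1/2

Write each e_j = u_j / sqrt(<u_j, u_j>) where u_j is the displayed integer vector. Then <v, e_j> = <v, u_j> / sqrt(<u_j, u_j>), so |<v, e_j>|^2 = <v, u_j>^2 / <u_j, u_j>.
Coefficients: <v, e_1> = -3/sqrt(1), <v, e_2> = 0/sqrt(12), <v, e_3> = 9/sqrt(6).
Square and sum: Σ |<v, e_j>|^2 = 45/2.
Compute ||v||^2 = v·v = 23.
Deficit = 23 − 45/2 = 1/2 ≥ 0, confirming Bessel's inequality. (The deficit equals ||v − Σ <v,e_j> e_j||^2, the squared distance from v to span{e_j}.)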